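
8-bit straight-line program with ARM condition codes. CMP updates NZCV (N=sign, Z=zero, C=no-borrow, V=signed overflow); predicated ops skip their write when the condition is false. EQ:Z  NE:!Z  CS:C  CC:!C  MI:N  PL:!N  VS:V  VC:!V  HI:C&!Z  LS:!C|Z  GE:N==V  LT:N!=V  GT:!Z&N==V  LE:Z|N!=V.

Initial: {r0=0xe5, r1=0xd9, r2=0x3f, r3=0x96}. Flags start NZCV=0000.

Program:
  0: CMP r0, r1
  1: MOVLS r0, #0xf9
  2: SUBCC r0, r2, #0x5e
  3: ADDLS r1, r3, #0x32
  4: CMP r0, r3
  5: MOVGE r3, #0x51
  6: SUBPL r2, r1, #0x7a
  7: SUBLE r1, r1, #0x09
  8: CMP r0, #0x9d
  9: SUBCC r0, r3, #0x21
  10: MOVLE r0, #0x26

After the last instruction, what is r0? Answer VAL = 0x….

[0] flags=0010 → (cmp)
[1] flags=0010 LS?F → skip
[2] flags=0010 CC?F → skip
[3] flags=0010 LS?F → skip
[4] flags=0010 → (cmp)
[5] flags=0010 GE?T → r3=0x51
[6] flags=0010 PL?T → r2=0x5f
[7] flags=0010 LE?F → skip
[8] flags=0010 → (cmp)
[9] flags=0010 CC?F → skip
[10] flags=0010 LE?F → skip

VAL = 0xe5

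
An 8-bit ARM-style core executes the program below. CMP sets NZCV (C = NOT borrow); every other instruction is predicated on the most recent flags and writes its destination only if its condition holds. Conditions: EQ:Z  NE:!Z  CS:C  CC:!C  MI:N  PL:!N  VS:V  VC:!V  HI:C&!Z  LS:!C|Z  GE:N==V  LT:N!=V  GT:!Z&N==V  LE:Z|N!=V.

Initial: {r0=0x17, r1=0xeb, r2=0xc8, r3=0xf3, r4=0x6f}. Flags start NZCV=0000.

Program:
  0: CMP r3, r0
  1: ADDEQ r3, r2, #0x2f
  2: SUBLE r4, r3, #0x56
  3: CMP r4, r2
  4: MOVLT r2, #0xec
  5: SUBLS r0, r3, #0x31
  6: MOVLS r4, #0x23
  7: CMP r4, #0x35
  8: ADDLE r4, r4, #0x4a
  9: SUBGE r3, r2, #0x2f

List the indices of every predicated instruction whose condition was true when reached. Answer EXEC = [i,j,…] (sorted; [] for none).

EXEC = [2,4,5,6,8]

0: ✓ CMP  NZCV=1010
1: · ADDEQ
2: ✓ SUBLE  r4←0x9d
3: ✓ CMP  NZCV=1000
4: ✓ MOVLT  r2←0xec
5: ✓ SUBLS  r0←0xc2
6: ✓ MOVLS  r4←0x23
7: ✓ CMP  NZCV=1000
8: ✓ ADDLE  r4←0x6d
9: · SUBGE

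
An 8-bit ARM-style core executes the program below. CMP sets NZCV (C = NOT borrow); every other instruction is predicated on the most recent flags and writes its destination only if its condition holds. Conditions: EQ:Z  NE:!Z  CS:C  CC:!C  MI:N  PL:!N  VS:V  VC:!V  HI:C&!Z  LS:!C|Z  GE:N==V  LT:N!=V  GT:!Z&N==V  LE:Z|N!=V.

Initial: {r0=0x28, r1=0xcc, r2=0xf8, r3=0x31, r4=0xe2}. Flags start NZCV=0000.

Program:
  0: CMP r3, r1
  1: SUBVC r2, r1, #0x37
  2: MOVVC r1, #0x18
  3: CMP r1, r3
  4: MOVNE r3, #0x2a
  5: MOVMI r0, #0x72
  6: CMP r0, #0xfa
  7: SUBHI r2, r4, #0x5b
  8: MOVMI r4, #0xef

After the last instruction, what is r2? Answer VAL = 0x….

VAL = 0x95

[0] flags=0000 → (cmp)
[1] flags=0000 VC?T → r2=0x95
[2] flags=0000 VC?T → r1=0x18
[3] flags=1000 → (cmp)
[4] flags=1000 NE?T → r3=0x2a
[5] flags=1000 MI?T → r0=0x72
[6] flags=0000 → (cmp)
[7] flags=0000 HI?F → skip
[8] flags=0000 MI?F → skip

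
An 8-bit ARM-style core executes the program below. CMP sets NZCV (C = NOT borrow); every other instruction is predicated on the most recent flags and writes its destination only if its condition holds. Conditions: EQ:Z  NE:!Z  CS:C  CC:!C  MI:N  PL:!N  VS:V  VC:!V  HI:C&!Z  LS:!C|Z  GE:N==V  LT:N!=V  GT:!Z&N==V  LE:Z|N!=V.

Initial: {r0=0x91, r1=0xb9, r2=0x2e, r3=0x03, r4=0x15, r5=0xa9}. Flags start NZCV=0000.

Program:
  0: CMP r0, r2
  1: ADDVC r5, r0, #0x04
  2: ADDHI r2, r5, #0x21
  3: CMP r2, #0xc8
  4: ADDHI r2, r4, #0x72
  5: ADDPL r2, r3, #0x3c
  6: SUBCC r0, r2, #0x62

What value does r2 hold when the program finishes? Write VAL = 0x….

VAL = 0x3f

[0] flags=0011 → (cmp)
[1] flags=0011 VC?F → skip
[2] flags=0011 HI?T → r2=0xca
[3] flags=0010 → (cmp)
[4] flags=0010 HI?T → r2=0x87
[5] flags=0010 PL?T → r2=0x3f
[6] flags=0010 CC?F → skip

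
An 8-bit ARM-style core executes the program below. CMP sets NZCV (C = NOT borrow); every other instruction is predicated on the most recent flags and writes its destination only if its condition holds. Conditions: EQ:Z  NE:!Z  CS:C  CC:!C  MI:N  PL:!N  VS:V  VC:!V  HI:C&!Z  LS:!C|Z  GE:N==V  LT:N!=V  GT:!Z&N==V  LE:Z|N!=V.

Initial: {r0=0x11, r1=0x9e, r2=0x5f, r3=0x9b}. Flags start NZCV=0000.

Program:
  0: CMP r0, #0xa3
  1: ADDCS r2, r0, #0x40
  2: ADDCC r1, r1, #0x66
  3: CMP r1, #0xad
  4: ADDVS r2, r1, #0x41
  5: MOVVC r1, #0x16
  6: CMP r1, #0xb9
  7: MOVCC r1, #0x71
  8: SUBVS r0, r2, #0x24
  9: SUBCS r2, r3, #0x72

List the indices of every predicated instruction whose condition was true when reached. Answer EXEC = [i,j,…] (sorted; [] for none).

[0] flags=0000 → (cmp)
[1] flags=0000 CS?F → skip
[2] flags=0000 CC?T → r1=0x04
[3] flags=0000 → (cmp)
[4] flags=0000 VS?F → skip
[5] flags=0000 VC?T → r1=0x16
[6] flags=0000 → (cmp)
[7] flags=0000 CC?T → r1=0x71
[8] flags=0000 VS?F → skip
[9] flags=0000 CS?F → skip

EXEC = [2,5,7]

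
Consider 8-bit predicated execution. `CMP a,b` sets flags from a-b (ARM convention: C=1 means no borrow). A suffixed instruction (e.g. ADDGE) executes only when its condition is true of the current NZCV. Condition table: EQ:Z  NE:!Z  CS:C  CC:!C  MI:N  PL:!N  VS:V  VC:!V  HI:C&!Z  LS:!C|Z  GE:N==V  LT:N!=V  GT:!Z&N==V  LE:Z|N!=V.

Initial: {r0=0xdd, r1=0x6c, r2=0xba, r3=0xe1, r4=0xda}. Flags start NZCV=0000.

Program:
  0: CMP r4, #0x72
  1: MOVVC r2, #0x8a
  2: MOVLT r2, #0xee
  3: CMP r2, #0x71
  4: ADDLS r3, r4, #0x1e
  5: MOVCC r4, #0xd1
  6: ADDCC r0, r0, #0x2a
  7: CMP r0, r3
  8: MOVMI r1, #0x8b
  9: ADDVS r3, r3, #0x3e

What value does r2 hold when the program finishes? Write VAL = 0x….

[0] flags=0011 → (cmp)
[1] flags=0011 VC?F → skip
[2] flags=0011 LT?T → r2=0xee
[3] flags=0011 → (cmp)
[4] flags=0011 LS?F → skip
[5] flags=0011 CC?F → skip
[6] flags=0011 CC?F → skip
[7] flags=1000 → (cmp)
[8] flags=1000 MI?T → r1=0x8b
[9] flags=1000 VS?F → skip

VAL = 0xee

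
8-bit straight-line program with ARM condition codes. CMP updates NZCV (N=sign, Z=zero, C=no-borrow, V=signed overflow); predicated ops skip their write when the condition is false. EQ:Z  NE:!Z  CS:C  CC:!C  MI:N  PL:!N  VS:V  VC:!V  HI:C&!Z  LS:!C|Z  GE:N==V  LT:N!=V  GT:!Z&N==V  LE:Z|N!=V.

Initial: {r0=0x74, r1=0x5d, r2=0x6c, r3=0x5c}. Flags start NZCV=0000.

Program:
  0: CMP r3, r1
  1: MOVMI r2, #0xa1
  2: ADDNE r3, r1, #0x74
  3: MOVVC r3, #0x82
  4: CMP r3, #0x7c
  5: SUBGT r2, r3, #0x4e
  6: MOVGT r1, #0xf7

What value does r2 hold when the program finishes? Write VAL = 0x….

VAL = 0xa1

0: ✓ CMP  NZCV=1000
1: ✓ MOVMI  r2←0xa1
2: ✓ ADDNE  r3←0xd1
3: ✓ MOVVC  r3←0x82
4: ✓ CMP  NZCV=0011
5: · SUBGT
6: · MOVGT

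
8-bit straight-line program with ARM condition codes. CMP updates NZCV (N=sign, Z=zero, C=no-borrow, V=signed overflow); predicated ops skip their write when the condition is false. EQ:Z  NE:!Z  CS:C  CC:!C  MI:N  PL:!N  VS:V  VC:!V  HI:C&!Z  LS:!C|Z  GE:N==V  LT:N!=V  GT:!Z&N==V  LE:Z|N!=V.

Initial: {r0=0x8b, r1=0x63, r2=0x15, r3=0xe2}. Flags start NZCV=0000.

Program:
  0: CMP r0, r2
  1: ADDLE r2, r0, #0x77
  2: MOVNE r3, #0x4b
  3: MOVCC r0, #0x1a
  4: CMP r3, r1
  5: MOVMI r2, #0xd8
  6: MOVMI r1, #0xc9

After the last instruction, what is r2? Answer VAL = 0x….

VAL = 0xd8

[0] flags=0011 → (cmp)
[1] flags=0011 LE?T → r2=0x02
[2] flags=0011 NE?T → r3=0x4b
[3] flags=0011 CC?F → skip
[4] flags=1000 → (cmp)
[5] flags=1000 MI?T → r2=0xd8
[6] flags=1000 MI?T → r1=0xc9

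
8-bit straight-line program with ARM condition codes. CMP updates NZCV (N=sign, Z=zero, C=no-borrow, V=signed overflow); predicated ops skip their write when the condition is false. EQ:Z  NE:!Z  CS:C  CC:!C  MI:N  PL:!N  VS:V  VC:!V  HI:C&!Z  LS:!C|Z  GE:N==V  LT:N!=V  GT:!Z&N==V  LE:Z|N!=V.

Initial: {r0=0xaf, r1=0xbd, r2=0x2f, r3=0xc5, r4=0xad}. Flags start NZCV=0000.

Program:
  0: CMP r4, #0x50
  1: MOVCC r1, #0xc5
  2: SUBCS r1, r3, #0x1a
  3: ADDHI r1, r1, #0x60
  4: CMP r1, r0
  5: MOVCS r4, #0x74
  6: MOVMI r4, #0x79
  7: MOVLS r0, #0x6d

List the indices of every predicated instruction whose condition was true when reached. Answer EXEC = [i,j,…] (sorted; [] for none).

0: ✓ CMP  NZCV=0011
1: · MOVCC
2: ✓ SUBCS  r1←0xab
3: ✓ ADDHI  r1←0x0b
4: ✓ CMP  NZCV=0000
5: · MOVCS
6: · MOVMI
7: ✓ MOVLS  r0←0x6d

EXEC = [2,3,7]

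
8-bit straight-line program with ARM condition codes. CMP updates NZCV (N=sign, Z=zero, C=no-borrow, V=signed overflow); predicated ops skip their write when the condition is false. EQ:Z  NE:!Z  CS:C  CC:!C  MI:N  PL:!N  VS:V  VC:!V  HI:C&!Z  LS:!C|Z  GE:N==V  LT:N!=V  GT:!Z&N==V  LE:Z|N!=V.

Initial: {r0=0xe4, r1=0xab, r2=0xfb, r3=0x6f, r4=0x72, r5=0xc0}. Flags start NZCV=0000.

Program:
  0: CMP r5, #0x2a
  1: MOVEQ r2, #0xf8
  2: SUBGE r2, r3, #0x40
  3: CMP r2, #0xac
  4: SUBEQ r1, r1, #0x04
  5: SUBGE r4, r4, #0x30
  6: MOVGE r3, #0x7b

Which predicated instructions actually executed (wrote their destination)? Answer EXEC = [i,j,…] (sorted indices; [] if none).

0: ✓ CMP  NZCV=1010
1: · MOVEQ
2: · SUBGE
3: ✓ CMP  NZCV=0010
4: · SUBEQ
5: ✓ SUBGE  r4←0x42
6: ✓ MOVGE  r3←0x7b

EXEC = [5,6]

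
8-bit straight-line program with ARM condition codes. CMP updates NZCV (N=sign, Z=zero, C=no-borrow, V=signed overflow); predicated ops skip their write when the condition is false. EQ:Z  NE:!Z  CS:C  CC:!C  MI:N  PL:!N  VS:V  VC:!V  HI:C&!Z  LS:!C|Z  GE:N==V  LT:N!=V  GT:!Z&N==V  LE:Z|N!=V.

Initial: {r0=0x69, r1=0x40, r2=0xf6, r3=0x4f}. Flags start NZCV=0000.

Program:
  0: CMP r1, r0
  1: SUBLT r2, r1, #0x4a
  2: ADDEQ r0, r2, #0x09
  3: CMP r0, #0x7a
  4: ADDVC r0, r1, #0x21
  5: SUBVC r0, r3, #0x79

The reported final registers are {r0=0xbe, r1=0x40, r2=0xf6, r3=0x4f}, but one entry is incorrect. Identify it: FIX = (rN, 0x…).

[0] flags=1000 → (cmp)
[1] flags=1000 LT?T → r2=0xf6
[2] flags=1000 EQ?F → skip
[3] flags=1000 → (cmp)
[4] flags=1000 VC?T → r0=0x61
[5] flags=1000 VC?T → r0=0xd6

FIX = (r0, 0xd6)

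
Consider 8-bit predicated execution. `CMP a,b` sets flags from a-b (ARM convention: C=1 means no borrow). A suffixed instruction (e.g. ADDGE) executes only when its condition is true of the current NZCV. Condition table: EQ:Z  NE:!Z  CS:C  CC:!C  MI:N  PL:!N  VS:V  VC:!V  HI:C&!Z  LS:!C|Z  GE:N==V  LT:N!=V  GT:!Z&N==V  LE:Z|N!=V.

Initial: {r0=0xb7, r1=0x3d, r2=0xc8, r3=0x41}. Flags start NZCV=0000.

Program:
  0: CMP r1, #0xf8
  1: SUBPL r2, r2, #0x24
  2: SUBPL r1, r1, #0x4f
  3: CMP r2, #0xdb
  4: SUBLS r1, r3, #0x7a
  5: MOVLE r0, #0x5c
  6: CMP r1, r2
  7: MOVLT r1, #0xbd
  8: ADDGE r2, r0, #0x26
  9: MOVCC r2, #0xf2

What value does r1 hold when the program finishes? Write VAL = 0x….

VAL = 0xc7

[0] flags=0000 → (cmp)
[1] flags=0000 PL?T → r2=0xa4
[2] flags=0000 PL?T → r1=0xee
[3] flags=1000 → (cmp)
[4] flags=1000 LS?T → r1=0xc7
[5] flags=1000 LE?T → r0=0x5c
[6] flags=0010 → (cmp)
[7] flags=0010 LT?F → skip
[8] flags=0010 GE?T → r2=0x82
[9] flags=0010 CC?F → skip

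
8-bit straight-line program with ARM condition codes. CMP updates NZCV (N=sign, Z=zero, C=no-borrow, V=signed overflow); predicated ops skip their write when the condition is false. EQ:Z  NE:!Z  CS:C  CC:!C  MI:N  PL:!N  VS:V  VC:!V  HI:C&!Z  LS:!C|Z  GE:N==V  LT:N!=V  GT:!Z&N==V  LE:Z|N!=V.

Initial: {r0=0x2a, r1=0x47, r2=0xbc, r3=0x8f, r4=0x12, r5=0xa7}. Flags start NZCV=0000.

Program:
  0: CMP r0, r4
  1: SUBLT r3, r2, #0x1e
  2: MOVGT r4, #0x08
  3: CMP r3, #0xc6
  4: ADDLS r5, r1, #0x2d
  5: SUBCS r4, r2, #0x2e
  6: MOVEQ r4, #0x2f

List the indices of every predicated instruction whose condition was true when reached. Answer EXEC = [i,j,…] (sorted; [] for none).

0: ✓ CMP  NZCV=0010
1: · SUBLT
2: ✓ MOVGT  r4←0x08
3: ✓ CMP  NZCV=1000
4: ✓ ADDLS  r5←0x74
5: · SUBCS
6: · MOVEQ

EXEC = [2,4]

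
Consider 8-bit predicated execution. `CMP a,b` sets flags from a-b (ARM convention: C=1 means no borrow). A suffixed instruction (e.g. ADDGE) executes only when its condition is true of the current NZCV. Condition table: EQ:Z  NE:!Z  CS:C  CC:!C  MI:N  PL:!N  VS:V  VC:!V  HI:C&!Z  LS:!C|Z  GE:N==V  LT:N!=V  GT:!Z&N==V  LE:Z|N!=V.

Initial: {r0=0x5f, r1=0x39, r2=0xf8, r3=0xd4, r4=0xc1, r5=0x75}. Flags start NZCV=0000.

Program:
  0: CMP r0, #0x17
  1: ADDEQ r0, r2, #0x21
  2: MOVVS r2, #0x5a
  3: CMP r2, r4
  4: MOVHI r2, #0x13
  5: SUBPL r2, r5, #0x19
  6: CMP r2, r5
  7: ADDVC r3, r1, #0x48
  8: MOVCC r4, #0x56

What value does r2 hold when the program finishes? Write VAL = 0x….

VAL = 0x5c

[0] flags=0010 → (cmp)
[1] flags=0010 EQ?F → skip
[2] flags=0010 VS?F → skip
[3] flags=0010 → (cmp)
[4] flags=0010 HI?T → r2=0x13
[5] flags=0010 PL?T → r2=0x5c
[6] flags=1000 → (cmp)
[7] flags=1000 VC?T → r3=0x81
[8] flags=1000 CC?T → r4=0x56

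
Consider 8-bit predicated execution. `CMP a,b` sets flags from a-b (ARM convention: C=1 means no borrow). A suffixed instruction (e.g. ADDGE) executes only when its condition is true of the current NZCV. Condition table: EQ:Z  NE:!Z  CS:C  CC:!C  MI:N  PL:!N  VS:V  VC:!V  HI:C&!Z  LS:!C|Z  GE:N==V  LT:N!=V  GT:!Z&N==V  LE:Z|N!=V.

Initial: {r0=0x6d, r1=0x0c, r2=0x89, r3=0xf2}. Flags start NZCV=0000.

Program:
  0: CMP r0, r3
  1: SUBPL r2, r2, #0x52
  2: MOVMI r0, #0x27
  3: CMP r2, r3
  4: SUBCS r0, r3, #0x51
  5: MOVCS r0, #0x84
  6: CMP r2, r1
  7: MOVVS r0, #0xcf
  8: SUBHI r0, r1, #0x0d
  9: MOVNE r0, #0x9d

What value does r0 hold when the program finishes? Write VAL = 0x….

VAL = 0x9d

0: ✓ CMP  NZCV=0000
1: ✓ SUBPL  r2←0x37
2: · MOVMI
3: ✓ CMP  NZCV=0000
4: · SUBCS
5: · MOVCS
6: ✓ CMP  NZCV=0010
7: · MOVVS
8: ✓ SUBHI  r0←0xff
9: ✓ MOVNE  r0←0x9d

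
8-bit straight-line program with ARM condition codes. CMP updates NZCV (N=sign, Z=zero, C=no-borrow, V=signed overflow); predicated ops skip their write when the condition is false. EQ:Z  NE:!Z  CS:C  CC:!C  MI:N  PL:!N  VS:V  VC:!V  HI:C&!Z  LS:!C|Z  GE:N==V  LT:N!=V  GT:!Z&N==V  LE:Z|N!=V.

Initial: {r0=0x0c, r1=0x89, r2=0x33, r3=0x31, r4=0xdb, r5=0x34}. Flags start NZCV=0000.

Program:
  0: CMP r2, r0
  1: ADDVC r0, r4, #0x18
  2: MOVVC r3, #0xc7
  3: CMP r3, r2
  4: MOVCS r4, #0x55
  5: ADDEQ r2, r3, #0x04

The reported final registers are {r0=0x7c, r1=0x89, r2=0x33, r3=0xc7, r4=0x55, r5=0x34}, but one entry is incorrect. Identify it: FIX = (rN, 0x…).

[0] flags=0010 → (cmp)
[1] flags=0010 VC?T → r0=0xf3
[2] flags=0010 VC?T → r3=0xc7
[3] flags=1010 → (cmp)
[4] flags=1010 CS?T → r4=0x55
[5] flags=1010 EQ?F → skip

FIX = (r0, 0xf3)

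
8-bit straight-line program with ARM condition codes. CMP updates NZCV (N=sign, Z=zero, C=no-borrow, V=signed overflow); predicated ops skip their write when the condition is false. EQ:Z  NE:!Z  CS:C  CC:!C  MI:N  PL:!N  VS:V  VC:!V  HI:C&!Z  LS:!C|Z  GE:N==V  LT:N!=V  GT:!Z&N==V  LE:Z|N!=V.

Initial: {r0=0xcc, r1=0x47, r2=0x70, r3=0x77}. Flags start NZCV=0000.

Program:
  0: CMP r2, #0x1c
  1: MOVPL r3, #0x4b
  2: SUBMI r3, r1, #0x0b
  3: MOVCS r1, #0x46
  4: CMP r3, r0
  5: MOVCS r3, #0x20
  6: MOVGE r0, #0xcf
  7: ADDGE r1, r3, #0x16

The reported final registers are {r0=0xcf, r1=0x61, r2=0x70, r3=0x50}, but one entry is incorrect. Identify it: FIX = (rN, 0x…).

[0] flags=0010 → (cmp)
[1] flags=0010 PL?T → r3=0x4b
[2] flags=0010 MI?F → skip
[3] flags=0010 CS?T → r1=0x46
[4] flags=0000 → (cmp)
[5] flags=0000 CS?F → skip
[6] flags=0000 GE?T → r0=0xcf
[7] flags=0000 GE?T → r1=0x61

FIX = (r3, 0x4b)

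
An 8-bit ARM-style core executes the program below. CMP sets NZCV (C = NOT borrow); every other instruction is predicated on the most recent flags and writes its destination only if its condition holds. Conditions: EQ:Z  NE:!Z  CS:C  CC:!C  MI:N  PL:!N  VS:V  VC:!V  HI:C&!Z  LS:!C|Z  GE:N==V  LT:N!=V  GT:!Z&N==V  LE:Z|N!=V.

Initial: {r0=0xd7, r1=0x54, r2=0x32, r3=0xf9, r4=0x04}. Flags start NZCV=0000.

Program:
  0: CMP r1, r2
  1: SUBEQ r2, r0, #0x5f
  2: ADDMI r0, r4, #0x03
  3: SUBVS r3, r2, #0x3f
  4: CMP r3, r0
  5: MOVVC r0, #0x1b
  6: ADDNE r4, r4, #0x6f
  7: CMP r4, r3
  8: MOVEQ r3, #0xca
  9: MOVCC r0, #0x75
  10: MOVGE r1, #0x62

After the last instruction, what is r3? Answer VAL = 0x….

VAL = 0xf9

0: ✓ CMP  NZCV=0010
1: · SUBEQ
2: · ADDMI
3: · SUBVS
4: ✓ CMP  NZCV=0010
5: ✓ MOVVC  r0←0x1b
6: ✓ ADDNE  r4←0x73
7: ✓ CMP  NZCV=0000
8: · MOVEQ
9: ✓ MOVCC  r0←0x75
10: ✓ MOVGE  r1←0x62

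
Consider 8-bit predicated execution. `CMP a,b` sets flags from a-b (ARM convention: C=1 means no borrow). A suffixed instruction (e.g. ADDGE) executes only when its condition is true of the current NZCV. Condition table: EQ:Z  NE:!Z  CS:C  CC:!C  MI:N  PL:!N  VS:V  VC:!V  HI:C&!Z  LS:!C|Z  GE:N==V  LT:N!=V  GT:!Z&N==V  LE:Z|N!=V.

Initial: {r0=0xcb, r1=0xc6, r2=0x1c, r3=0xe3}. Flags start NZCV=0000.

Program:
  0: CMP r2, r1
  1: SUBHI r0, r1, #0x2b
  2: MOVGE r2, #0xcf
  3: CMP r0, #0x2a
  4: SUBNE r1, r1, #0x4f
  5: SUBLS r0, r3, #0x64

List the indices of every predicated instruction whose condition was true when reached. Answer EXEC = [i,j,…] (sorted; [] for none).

[0] flags=0000 → (cmp)
[1] flags=0000 HI?F → skip
[2] flags=0000 GE?T → r2=0xcf
[3] flags=1010 → (cmp)
[4] flags=1010 NE?T → r1=0x77
[5] flags=1010 LS?F → skip

EXEC = [2,4]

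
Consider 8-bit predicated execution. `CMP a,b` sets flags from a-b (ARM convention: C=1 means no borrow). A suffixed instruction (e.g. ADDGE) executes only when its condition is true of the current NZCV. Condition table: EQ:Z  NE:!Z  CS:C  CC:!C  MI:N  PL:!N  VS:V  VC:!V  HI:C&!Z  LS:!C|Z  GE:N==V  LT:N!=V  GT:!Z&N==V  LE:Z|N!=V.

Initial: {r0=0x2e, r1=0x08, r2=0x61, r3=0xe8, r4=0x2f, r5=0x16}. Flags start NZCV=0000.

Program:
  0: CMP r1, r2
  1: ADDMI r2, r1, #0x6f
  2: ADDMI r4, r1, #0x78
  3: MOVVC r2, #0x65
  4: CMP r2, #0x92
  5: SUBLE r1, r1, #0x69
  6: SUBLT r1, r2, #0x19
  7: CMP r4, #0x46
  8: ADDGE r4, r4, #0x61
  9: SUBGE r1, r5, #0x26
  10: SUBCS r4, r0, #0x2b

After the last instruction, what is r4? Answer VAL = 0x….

VAL = 0x03

0: ✓ CMP  NZCV=1000
1: ✓ ADDMI  r2←0x77
2: ✓ ADDMI  r4←0x80
3: ✓ MOVVC  r2←0x65
4: ✓ CMP  NZCV=1001
5: · SUBLE
6: · SUBLT
7: ✓ CMP  NZCV=0011
8: · ADDGE
9: · SUBGE
10: ✓ SUBCS  r4←0x03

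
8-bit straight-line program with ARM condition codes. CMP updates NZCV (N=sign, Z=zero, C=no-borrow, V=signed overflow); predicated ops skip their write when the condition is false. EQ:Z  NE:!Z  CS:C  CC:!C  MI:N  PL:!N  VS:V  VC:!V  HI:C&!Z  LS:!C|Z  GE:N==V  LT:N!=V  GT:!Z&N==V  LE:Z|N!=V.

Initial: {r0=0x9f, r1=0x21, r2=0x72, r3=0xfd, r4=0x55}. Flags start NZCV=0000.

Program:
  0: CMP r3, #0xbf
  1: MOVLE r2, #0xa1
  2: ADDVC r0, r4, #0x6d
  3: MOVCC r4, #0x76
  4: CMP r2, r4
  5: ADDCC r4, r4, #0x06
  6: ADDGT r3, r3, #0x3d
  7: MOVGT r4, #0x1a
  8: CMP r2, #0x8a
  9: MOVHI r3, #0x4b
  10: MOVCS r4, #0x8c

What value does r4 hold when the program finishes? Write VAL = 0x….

VAL = 0x1a

[0] flags=0010 → (cmp)
[1] flags=0010 LE?F → skip
[2] flags=0010 VC?T → r0=0xc2
[3] flags=0010 CC?F → skip
[4] flags=0010 → (cmp)
[5] flags=0010 CC?F → skip
[6] flags=0010 GT?T → r3=0x3a
[7] flags=0010 GT?T → r4=0x1a
[8] flags=1001 → (cmp)
[9] flags=1001 HI?F → skip
[10] flags=1001 CS?F → skip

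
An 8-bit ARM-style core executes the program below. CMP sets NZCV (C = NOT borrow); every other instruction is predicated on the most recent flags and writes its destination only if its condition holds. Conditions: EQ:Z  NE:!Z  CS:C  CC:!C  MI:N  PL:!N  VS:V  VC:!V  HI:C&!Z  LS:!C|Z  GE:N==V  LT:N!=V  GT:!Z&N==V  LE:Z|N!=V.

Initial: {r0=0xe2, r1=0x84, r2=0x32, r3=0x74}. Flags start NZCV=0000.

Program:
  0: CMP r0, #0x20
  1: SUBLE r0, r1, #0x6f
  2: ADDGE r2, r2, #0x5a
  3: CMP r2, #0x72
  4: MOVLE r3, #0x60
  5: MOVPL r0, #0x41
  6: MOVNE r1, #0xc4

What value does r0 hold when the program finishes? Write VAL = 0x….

VAL = 0x15

[0] flags=1010 → (cmp)
[1] flags=1010 LE?T → r0=0x15
[2] flags=1010 GE?F → skip
[3] flags=1000 → (cmp)
[4] flags=1000 LE?T → r3=0x60
[5] flags=1000 PL?F → skip
[6] flags=1000 NE?T → r1=0xc4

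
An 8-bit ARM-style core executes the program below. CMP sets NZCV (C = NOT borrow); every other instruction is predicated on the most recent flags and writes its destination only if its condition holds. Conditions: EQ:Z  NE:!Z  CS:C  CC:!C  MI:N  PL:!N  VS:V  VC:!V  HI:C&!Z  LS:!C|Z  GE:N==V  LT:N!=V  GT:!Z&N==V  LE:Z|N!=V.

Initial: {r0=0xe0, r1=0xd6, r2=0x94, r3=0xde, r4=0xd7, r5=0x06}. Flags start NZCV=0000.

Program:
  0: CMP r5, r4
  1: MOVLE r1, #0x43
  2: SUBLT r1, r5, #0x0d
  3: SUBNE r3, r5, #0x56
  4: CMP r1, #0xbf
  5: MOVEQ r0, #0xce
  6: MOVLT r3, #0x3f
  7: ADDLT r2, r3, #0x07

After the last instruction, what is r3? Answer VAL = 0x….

VAL = 0xb0

0: ✓ CMP  NZCV=0000
1: · MOVLE
2: · SUBLT
3: ✓ SUBNE  r3←0xb0
4: ✓ CMP  NZCV=0010
5: · MOVEQ
6: · MOVLT
7: · ADDLT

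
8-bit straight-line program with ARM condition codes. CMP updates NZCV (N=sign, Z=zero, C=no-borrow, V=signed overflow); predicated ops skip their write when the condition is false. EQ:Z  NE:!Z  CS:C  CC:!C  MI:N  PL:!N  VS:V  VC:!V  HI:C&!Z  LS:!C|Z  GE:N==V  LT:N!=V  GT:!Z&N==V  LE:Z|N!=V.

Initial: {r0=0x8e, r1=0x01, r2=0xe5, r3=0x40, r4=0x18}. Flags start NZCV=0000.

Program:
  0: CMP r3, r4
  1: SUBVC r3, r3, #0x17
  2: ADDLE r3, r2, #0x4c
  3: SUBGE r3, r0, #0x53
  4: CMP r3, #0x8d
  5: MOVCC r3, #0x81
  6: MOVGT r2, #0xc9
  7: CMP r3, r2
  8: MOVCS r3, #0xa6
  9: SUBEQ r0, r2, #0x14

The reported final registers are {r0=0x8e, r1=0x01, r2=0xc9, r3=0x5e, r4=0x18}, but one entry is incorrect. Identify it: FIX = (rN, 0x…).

FIX = (r3, 0x81)

0: ✓ CMP  NZCV=0010
1: ✓ SUBVC  r3←0x29
2: · ADDLE
3: ✓ SUBGE  r3←0x3b
4: ✓ CMP  NZCV=1001
5: ✓ MOVCC  r3←0x81
6: ✓ MOVGT  r2←0xc9
7: ✓ CMP  NZCV=1000
8: · MOVCS
9: · SUBEQ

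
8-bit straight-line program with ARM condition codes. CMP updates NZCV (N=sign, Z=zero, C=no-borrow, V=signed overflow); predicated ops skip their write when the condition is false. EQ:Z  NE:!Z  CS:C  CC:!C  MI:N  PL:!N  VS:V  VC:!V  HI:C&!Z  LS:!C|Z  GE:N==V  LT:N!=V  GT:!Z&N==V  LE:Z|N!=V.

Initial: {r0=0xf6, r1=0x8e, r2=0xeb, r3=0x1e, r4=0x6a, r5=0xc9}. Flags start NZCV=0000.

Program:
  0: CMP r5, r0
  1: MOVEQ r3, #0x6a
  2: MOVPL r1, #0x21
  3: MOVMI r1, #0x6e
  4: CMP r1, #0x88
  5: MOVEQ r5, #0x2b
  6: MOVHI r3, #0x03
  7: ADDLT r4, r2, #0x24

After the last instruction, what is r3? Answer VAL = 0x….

VAL = 0x1e

0: ✓ CMP  NZCV=1000
1: · MOVEQ
2: · MOVPL
3: ✓ MOVMI  r1←0x6e
4: ✓ CMP  NZCV=1001
5: · MOVEQ
6: · MOVHI
7: · ADDLT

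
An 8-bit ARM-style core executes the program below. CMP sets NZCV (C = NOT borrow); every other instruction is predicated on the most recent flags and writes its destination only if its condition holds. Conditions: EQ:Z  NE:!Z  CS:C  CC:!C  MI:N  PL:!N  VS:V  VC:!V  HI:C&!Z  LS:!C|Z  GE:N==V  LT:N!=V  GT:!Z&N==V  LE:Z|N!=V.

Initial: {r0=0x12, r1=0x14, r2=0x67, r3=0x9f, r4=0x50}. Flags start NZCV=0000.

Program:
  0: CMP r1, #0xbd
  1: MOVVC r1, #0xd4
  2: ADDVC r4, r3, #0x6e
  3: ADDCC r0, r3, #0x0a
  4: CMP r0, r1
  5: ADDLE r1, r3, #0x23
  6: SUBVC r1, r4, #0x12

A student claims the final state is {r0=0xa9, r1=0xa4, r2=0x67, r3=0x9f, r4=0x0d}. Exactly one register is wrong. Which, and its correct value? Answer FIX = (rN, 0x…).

0: ✓ CMP  NZCV=0000
1: ✓ MOVVC  r1←0xd4
2: ✓ ADDVC  r4←0x0d
3: ✓ ADDCC  r0←0xa9
4: ✓ CMP  NZCV=1000
5: ✓ ADDLE  r1←0xc2
6: ✓ SUBVC  r1←0xfb

FIX = (r1, 0xfb)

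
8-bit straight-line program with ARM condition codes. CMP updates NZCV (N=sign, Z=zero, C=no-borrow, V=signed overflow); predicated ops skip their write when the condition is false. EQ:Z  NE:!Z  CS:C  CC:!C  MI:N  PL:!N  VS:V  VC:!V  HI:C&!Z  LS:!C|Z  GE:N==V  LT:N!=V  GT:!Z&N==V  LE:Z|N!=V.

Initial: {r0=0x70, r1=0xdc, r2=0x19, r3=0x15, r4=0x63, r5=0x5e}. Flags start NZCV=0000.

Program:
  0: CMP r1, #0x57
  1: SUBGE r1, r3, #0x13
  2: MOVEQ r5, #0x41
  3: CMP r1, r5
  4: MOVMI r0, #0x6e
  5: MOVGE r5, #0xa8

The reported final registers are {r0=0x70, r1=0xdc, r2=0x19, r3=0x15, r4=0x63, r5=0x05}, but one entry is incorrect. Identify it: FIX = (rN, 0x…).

0: ✓ CMP  NZCV=1010
1: · SUBGE
2: · MOVEQ
3: ✓ CMP  NZCV=0011
4: · MOVMI
5: · MOVGE

FIX = (r5, 0x5e)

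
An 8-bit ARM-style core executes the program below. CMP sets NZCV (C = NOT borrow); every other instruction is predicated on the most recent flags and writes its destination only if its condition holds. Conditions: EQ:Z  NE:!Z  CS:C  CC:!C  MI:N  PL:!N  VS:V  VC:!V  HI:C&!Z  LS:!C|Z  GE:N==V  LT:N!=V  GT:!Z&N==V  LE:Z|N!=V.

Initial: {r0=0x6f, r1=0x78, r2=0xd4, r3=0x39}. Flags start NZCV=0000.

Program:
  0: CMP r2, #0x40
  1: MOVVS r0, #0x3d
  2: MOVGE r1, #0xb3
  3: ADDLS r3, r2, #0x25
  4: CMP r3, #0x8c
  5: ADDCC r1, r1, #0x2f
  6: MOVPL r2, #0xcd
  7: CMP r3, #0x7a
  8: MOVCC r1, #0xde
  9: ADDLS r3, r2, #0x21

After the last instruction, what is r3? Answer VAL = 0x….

VAL = 0xf5

0: ✓ CMP  NZCV=1010
1: · MOVVS
2: · MOVGE
3: · ADDLS
4: ✓ CMP  NZCV=1001
5: ✓ ADDCC  r1←0xa7
6: · MOVPL
7: ✓ CMP  NZCV=1000
8: ✓ MOVCC  r1←0xde
9: ✓ ADDLS  r3←0xf5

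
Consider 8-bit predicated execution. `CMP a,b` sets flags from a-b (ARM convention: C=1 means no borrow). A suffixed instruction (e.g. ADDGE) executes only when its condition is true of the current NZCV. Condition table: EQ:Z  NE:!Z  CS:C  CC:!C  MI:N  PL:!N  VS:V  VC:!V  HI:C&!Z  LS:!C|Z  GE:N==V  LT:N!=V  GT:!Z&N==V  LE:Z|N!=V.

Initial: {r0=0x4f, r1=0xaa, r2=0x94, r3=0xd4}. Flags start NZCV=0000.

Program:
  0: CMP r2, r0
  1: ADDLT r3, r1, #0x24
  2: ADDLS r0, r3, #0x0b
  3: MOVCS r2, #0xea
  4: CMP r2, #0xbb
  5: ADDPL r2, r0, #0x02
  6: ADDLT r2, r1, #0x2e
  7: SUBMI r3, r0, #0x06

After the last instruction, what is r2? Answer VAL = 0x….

VAL = 0x51

[0] flags=0011 → (cmp)
[1] flags=0011 LT?T → r3=0xce
[2] flags=0011 LS?F → skip
[3] flags=0011 CS?T → r2=0xea
[4] flags=0010 → (cmp)
[5] flags=0010 PL?T → r2=0x51
[6] flags=0010 LT?F → skip
[7] flags=0010 MI?F → skip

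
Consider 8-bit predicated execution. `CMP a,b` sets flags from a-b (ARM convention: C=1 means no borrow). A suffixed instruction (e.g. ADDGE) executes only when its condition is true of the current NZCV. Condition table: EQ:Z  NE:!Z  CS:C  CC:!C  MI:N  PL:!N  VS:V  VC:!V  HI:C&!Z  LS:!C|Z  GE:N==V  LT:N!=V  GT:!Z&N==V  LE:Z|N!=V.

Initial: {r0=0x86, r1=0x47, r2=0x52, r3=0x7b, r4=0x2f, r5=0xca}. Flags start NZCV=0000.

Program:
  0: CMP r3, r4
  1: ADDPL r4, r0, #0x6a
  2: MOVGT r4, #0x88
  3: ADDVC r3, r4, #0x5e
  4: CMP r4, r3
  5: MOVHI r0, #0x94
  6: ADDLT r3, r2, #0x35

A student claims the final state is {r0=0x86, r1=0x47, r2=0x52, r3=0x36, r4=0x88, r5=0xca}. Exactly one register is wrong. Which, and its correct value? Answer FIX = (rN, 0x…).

FIX = (r3, 0x87)

0: ✓ CMP  NZCV=0010
1: ✓ ADDPL  r4←0xf0
2: ✓ MOVGT  r4←0x88
3: ✓ ADDVC  r3←0xe6
4: ✓ CMP  NZCV=1000
5: · MOVHI
6: ✓ ADDLT  r3←0x87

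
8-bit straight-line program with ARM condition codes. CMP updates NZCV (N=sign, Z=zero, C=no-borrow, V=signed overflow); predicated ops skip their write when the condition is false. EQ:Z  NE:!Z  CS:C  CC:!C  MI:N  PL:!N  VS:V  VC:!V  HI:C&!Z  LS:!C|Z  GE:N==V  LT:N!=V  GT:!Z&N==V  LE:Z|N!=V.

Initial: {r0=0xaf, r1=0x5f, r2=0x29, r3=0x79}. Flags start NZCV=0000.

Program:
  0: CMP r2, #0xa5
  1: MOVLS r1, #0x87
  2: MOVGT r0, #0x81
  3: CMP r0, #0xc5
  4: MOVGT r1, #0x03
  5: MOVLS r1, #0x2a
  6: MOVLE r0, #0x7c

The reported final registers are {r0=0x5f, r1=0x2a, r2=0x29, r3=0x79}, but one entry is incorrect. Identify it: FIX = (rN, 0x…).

0: ✓ CMP  NZCV=1001
1: ✓ MOVLS  r1←0x87
2: ✓ MOVGT  r0←0x81
3: ✓ CMP  NZCV=1000
4: · MOVGT
5: ✓ MOVLS  r1←0x2a
6: ✓ MOVLE  r0←0x7c

FIX = (r0, 0x7c)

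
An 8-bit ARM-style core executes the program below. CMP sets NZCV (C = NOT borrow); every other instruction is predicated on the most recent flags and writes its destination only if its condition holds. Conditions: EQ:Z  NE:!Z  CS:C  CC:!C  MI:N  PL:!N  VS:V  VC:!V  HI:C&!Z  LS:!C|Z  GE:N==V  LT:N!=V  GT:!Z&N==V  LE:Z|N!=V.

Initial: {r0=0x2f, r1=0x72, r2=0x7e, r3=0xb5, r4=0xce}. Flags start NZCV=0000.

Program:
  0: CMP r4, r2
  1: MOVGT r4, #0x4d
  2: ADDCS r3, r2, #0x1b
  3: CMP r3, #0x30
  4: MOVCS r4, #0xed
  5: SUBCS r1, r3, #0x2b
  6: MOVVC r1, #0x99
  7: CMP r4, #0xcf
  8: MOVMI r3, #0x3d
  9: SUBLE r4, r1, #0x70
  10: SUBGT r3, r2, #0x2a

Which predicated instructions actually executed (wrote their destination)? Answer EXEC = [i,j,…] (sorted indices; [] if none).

EXEC = [2,4,5,10]

[0] flags=0011 → (cmp)
[1] flags=0011 GT?F → skip
[2] flags=0011 CS?T → r3=0x99
[3] flags=0011 → (cmp)
[4] flags=0011 CS?T → r4=0xed
[5] flags=0011 CS?T → r1=0x6e
[6] flags=0011 VC?F → skip
[7] flags=0010 → (cmp)
[8] flags=0010 MI?F → skip
[9] flags=0010 LE?F → skip
[10] flags=0010 GT?T → r3=0x54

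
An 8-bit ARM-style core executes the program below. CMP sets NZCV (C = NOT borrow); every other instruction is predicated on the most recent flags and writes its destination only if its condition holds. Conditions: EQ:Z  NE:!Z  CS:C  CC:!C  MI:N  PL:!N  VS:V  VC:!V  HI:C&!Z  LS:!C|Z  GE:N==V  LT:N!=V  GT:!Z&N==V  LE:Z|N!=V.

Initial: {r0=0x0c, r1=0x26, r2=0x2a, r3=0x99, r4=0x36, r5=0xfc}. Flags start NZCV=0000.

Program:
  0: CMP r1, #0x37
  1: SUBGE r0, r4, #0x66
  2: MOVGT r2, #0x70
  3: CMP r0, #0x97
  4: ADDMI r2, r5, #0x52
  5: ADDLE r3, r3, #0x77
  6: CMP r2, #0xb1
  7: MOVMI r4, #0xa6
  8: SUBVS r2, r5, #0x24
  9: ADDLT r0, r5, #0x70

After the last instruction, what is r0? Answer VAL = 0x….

[0] flags=1000 → (cmp)
[1] flags=1000 GE?F → skip
[2] flags=1000 GT?F → skip
[3] flags=0000 → (cmp)
[4] flags=0000 MI?F → skip
[5] flags=0000 LE?F → skip
[6] flags=0000 → (cmp)
[7] flags=0000 MI?F → skip
[8] flags=0000 VS?F → skip
[9] flags=0000 LT?F → skip

VAL = 0x0c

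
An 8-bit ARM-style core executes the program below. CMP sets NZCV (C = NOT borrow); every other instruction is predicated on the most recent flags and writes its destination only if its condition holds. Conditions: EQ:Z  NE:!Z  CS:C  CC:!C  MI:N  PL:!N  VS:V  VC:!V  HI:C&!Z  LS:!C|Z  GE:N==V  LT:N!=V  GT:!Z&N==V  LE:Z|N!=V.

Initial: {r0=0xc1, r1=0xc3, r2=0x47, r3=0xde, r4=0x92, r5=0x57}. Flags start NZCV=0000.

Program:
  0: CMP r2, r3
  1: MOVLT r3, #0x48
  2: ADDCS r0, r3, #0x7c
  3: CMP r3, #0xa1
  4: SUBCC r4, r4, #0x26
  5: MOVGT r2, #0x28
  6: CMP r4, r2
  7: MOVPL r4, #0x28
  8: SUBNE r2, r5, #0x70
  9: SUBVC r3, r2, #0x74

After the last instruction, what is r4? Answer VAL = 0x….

0: ✓ CMP  NZCV=0000
1: · MOVLT
2: · ADDCS
3: ✓ CMP  NZCV=0010
4: · SUBCC
5: ✓ MOVGT  r2←0x28
6: ✓ CMP  NZCV=0011
7: ✓ MOVPL  r4←0x28
8: ✓ SUBNE  r2←0xe7
9: · SUBVC

VAL = 0x28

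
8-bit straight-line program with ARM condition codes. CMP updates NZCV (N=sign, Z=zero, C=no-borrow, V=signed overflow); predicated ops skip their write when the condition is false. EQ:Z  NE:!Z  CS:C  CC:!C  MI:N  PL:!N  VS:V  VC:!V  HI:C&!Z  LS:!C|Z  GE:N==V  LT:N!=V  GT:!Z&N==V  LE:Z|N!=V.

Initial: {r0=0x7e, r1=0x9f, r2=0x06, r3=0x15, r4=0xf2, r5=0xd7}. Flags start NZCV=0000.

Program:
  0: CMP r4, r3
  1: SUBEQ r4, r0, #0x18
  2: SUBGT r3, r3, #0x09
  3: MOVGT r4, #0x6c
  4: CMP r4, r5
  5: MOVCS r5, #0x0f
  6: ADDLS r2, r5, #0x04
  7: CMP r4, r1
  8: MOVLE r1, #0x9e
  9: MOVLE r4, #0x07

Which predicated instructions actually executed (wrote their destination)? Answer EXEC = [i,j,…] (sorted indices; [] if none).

[0] flags=1010 → (cmp)
[1] flags=1010 EQ?F → skip
[2] flags=1010 GT?F → skip
[3] flags=1010 GT?F → skip
[4] flags=0010 → (cmp)
[5] flags=0010 CS?T → r5=0x0f
[6] flags=0010 LS?F → skip
[7] flags=0010 → (cmp)
[8] flags=0010 LE?F → skip
[9] flags=0010 LE?F → skip

EXEC = [5]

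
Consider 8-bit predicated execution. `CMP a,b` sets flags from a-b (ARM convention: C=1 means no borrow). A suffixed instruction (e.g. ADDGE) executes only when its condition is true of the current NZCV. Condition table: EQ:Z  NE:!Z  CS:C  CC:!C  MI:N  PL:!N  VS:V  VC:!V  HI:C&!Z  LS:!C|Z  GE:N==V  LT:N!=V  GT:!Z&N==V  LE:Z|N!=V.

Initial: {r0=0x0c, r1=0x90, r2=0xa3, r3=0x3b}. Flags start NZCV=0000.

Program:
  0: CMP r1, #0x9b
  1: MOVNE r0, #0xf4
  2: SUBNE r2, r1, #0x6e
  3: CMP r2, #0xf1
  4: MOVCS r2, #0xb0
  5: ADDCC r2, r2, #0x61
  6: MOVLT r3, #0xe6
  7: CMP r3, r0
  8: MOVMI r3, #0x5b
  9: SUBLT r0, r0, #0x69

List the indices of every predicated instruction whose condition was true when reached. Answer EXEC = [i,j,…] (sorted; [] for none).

0: ✓ CMP  NZCV=1000
1: ✓ MOVNE  r0←0xf4
2: ✓ SUBNE  r2←0x22
3: ✓ CMP  NZCV=0000
4: · MOVCS
5: ✓ ADDCC  r2←0x83
6: · MOVLT
7: ✓ CMP  NZCV=0000
8: · MOVMI
9: · SUBLT

EXEC = [1,2,5]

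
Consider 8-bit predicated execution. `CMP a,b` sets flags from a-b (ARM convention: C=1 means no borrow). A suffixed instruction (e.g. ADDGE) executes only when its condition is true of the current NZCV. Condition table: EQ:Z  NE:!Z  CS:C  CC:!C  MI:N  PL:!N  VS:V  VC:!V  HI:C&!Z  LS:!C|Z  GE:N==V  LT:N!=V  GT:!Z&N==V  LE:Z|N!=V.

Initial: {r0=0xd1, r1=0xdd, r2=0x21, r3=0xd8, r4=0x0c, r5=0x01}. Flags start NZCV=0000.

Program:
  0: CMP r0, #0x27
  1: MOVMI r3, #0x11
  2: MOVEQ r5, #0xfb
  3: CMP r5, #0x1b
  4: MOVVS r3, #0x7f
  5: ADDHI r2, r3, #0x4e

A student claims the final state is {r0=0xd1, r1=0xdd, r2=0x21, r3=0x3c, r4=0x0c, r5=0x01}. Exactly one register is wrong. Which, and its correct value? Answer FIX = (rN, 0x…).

0: ✓ CMP  NZCV=1010
1: ✓ MOVMI  r3←0x11
2: · MOVEQ
3: ✓ CMP  NZCV=1000
4: · MOVVS
5: · ADDHI

FIX = (r3, 0x11)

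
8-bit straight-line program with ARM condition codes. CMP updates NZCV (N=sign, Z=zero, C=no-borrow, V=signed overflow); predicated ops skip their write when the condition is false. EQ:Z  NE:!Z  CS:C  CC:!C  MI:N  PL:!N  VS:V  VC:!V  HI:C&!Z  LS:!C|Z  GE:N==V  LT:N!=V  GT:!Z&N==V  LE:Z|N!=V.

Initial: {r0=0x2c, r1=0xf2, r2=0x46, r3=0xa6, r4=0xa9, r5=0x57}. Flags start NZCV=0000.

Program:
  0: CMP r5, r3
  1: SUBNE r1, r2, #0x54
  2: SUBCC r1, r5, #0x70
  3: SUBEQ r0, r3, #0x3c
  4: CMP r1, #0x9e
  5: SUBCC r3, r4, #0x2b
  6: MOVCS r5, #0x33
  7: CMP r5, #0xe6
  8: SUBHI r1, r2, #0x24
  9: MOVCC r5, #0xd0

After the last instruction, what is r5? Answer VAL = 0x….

[0] flags=1001 → (cmp)
[1] flags=1001 NE?T → r1=0xf2
[2] flags=1001 CC?T → r1=0xe7
[3] flags=1001 EQ?F → skip
[4] flags=0010 → (cmp)
[5] flags=0010 CC?F → skip
[6] flags=0010 CS?T → r5=0x33
[7] flags=0000 → (cmp)
[8] flags=0000 HI?F → skip
[9] flags=0000 CC?T → r5=0xd0

VAL = 0xd0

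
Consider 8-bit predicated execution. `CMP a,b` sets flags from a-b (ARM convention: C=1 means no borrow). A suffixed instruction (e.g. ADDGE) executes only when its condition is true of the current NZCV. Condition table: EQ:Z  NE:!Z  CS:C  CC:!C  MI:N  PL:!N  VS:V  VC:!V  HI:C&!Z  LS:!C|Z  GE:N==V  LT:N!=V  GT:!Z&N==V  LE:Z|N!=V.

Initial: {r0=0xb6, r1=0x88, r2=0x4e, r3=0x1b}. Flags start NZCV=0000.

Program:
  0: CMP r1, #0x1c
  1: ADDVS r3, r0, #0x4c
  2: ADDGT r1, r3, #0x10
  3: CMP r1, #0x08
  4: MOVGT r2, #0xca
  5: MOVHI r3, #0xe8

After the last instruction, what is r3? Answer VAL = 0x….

0: ✓ CMP  NZCV=0011
1: ✓ ADDVS  r3←0x02
2: · ADDGT
3: ✓ CMP  NZCV=1010
4: · MOVGT
5: ✓ MOVHI  r3←0xe8

VAL = 0xe8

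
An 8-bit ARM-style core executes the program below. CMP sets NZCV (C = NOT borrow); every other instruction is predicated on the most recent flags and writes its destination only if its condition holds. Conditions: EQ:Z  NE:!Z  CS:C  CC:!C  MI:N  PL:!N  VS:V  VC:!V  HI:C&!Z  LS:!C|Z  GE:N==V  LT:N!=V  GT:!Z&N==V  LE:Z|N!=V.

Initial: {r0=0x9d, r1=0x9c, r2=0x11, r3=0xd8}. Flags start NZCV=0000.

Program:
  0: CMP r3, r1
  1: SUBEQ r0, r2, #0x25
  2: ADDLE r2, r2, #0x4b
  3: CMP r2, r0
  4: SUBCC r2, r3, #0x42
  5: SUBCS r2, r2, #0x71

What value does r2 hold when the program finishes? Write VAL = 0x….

0: ✓ CMP  NZCV=0010
1: · SUBEQ
2: · ADDLE
3: ✓ CMP  NZCV=0000
4: ✓ SUBCC  r2←0x96
5: · SUBCS

VAL = 0x96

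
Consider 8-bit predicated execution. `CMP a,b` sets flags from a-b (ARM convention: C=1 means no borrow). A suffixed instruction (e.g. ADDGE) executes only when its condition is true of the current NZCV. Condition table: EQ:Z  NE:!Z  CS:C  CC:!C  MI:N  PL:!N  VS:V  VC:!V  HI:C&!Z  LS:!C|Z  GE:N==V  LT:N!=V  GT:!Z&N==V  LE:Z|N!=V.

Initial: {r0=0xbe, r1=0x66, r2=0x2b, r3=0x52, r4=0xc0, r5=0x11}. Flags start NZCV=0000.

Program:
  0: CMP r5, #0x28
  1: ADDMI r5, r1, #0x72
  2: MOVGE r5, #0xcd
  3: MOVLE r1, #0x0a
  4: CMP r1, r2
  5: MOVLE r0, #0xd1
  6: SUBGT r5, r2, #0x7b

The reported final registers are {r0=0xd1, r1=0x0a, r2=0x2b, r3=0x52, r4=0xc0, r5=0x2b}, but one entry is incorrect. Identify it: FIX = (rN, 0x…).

0: ✓ CMP  NZCV=1000
1: ✓ ADDMI  r5←0xd8
2: · MOVGE
3: ✓ MOVLE  r1←0x0a
4: ✓ CMP  NZCV=1000
5: ✓ MOVLE  r0←0xd1
6: · SUBGT

FIX = (r5, 0xd8)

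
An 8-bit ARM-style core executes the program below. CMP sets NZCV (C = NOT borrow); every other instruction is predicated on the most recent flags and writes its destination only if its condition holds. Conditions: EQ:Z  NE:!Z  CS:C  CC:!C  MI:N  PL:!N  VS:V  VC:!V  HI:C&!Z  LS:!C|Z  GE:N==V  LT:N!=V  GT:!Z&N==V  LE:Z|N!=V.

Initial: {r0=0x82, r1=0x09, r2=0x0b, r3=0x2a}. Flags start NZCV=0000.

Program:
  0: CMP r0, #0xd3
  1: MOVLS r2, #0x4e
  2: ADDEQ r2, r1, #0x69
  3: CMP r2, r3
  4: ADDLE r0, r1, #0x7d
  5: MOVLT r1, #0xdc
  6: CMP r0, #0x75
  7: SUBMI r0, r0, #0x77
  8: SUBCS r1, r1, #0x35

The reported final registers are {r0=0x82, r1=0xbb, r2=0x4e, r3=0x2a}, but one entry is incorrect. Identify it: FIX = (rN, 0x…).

0: ✓ CMP  NZCV=1000
1: ✓ MOVLS  r2←0x4e
2: · ADDEQ
3: ✓ CMP  NZCV=0010
4: · ADDLE
5: · MOVLT
6: ✓ CMP  NZCV=0011
7: · SUBMI
8: ✓ SUBCS  r1←0xd4

FIX = (r1, 0xd4)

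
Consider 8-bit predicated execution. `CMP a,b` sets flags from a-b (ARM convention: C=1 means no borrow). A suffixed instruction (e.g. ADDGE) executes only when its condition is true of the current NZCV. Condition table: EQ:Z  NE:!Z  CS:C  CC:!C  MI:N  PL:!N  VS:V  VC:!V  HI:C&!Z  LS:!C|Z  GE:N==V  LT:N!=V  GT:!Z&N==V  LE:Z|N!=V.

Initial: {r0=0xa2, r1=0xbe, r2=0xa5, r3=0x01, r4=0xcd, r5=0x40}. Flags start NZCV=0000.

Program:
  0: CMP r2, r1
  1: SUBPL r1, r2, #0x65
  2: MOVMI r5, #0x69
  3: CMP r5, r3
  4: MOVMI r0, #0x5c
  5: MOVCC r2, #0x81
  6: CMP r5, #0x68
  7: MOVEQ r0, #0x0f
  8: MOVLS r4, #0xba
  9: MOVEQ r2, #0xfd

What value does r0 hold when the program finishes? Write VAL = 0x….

VAL = 0xa2

[0] flags=1000 → (cmp)
[1] flags=1000 PL?F → skip
[2] flags=1000 MI?T → r5=0x69
[3] flags=0010 → (cmp)
[4] flags=0010 MI?F → skip
[5] flags=0010 CC?F → skip
[6] flags=0010 → (cmp)
[7] flags=0010 EQ?F → skip
[8] flags=0010 LS?F → skip
[9] flags=0010 EQ?F → skip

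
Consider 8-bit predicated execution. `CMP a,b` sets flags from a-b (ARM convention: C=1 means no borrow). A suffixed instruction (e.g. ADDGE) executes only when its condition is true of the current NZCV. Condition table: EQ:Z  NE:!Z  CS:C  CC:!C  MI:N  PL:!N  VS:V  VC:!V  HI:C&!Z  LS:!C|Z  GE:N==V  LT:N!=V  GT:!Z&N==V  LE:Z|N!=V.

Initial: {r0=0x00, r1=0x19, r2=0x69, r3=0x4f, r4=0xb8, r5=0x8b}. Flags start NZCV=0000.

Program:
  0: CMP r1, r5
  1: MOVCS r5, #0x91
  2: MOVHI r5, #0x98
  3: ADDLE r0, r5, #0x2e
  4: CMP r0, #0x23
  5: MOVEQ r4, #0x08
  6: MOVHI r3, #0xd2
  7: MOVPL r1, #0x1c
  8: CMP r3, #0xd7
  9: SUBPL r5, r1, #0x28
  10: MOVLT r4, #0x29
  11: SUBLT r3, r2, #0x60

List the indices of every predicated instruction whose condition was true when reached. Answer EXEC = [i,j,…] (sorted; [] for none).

[0] flags=1001 → (cmp)
[1] flags=1001 CS?F → skip
[2] flags=1001 HI?F → skip
[3] flags=1001 LE?F → skip
[4] flags=1000 → (cmp)
[5] flags=1000 EQ?F → skip
[6] flags=1000 HI?F → skip
[7] flags=1000 PL?F → skip
[8] flags=0000 → (cmp)
[9] flags=0000 PL?T → r5=0xf1
[10] flags=0000 LT?F → skip
[11] flags=0000 LT?F → skip

EXEC = [9]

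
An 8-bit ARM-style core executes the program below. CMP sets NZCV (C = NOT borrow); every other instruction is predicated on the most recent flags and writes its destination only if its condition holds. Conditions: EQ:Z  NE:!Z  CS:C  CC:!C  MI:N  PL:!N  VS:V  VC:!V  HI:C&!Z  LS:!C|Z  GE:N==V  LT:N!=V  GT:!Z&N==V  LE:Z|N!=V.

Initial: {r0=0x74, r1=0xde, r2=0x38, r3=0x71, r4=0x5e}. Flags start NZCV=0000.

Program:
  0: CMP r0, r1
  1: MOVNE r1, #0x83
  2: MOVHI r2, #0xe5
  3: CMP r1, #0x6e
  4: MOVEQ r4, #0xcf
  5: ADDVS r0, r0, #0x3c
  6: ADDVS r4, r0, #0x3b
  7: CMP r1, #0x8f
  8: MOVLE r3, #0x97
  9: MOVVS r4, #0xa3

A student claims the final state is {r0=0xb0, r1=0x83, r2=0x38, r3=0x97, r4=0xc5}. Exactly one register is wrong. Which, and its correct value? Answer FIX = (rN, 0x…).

0: ✓ CMP  NZCV=1001
1: ✓ MOVNE  r1←0x83
2: · MOVHI
3: ✓ CMP  NZCV=0011
4: · MOVEQ
5: ✓ ADDVS  r0←0xb0
6: ✓ ADDVS  r4←0xeb
7: ✓ CMP  NZCV=1000
8: ✓ MOVLE  r3←0x97
9: · MOVVS

FIX = (r4, 0xeb)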